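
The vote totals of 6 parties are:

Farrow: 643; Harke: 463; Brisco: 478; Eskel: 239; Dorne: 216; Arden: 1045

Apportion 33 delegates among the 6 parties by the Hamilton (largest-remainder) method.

The standard divisor is 3084/33 ≈ 93.455.
Standard quotas: Farrow 6.880, Harke 4.954, Brisco 5.115, Eskel 2.557, Dorne 2.311, Arden 11.182.
Lower quotas: Farrow 6, Harke 4, Brisco 5, Eskel 2, Dorne 2, Arden 11 (sum 30, leaving 3 seats).
Remainders in descending order: Harke 0.954, Farrow 0.880, Eskel 0.557, Dorne 0.311, Arden 0.182, Brisco 0.115.
The surplus seats go to Harke, Farrow, Eskel.

Farrow 7, Harke 5, Brisco 5, Eskel 3, Dorne 2, Arden 11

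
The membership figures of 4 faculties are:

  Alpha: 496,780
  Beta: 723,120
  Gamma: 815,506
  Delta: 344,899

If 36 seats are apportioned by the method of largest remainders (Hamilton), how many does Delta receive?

5

Total 2380305; standard divisor 2380305/36 ≈ 66119.583.
Standard quotas: Alpha 7.5134, Beta 10.9365, Gamma 12.3338, Delta 5.2163.
Lower quotas: Alpha 7, Beta 10, Gamma 12, Delta 5 (sum 34, leaving 2 seats).
Remainders in descending order: Beta 0.9365, Alpha 0.5134, Gamma 0.3338, Delta 0.2163.
Largest remainders: Beta, Alpha receive the extra seats.
Delta receives 5.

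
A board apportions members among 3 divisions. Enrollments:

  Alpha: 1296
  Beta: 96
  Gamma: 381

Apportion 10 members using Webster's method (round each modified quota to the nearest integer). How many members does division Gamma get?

2

Standard divisor 1773/10 ≈ 177.3; standard quotas: Alpha 7.310, Beta 0.541, Gamma 2.149.
Rounding to the nearest integer gives Alpha 7, Beta 1, Gamma 2 — total 10, matching the house size, so no adjustment is needed.
Gamma receives 2.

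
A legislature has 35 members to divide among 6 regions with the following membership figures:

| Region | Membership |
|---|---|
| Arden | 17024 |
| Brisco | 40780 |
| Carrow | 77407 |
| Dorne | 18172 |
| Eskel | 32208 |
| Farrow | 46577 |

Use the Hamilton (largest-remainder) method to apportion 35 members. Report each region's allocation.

Standard divisor: 232168 ÷ 35 ≈ 6633.371.
Standard quotas: Arden 2.5664, Brisco 6.1477, Carrow 11.6693, Dorne 2.7395, Eskel 4.8554, Farrow 7.0216.
Lower quotas: Arden 2, Brisco 6, Carrow 11, Dorne 2, Eskel 4, Farrow 7 (sum 32, leaving 3 seats).
Remainders in descending order: Eskel 0.8554, Dorne 0.7395, Carrow 0.6693, Arden 0.5664, Brisco 0.1477, Farrow 0.0216.
The surplus seats go to Eskel, Dorne, Carrow.

Arden 2; Brisco 6; Carrow 12; Dorne 3; Eskel 5; Farrow 7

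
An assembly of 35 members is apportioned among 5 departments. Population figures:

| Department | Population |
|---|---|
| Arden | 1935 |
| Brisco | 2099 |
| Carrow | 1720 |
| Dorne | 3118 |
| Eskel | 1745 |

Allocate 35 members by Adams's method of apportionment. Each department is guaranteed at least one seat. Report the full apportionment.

Arden 6, Brisco 7, Carrow 6, Dorne 10, Eskel 6

Standard divisor 10617/35 ≈ 303.343; standard quotas: Arden 6.379, Brisco 6.920, Carrow 5.670, Dorne 10.279, Eskel 5.753.
Rounding up gives 7, 7, 6, 11, 6 = 37 seats, so the divisor must be adjusted.
With modified divisor 330: modified quotas Arden 5.864, Brisco 6.361, Carrow 5.212, Dorne 9.448, Eskel 5.288.
Rounding up: Arden 6, Brisco 7, Carrow 6, Dorne 10, Eskel 6 (total 35).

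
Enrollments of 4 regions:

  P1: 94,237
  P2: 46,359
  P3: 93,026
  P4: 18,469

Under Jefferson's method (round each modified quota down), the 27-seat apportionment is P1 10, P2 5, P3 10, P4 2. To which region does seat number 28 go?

P1

Priority for the next seat is population ÷ (current seats + 1).
Priorities: P1 8567.000, P2 7726.500, P3 8456.909, P4 6156.333.
Highest priority: P1.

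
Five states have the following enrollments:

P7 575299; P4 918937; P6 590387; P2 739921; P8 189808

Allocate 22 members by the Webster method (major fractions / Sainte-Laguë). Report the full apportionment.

P7 4; P4 7; P6 4; P2 6; P8 1

Standard divisor 3014352/22 ≈ 137016; standard quotas: P7 4.199, P4 6.707, P6 4.309, P2 5.400, P8 1.385.
Rounding to the nearest integer gives 4, 7, 4, 5, 1 = 21 seats, so the divisor must be adjusted.
With modified divisor 132900: modified quotas P7 4.329, P4 6.914, P6 4.442, P2 5.568, P8 1.428.
Rounding to the nearest integer: P7 4, P4 7, P6 4, P2 6, P8 1 (total 22).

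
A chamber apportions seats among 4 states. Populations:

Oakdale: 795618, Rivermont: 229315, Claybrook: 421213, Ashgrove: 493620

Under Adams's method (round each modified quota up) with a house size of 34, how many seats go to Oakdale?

14

Standard divisor 1939766/34 ≈ 57051.941; standard quotas: Oakdale 13.946, Rivermont 4.019, Claybrook 7.383, Ashgrove 8.652.
Rounding up gives 14, 5, 8, 9 = 36 seats, so the divisor must be adjusted.
With modified divisor 60700: modified quotas Oakdale 13.107, Rivermont 3.778, Claybrook 6.939, Ashgrove 8.132.
Rounding up: Oakdale 14, Rivermont 4, Claybrook 7, Ashgrove 9 (total 34).
Oakdale receives 14.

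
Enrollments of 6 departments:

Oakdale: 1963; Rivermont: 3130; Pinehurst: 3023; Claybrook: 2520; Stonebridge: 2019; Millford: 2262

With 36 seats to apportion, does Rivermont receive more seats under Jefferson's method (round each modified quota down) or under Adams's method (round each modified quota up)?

Jefferson

Jefferson: Oakdale 5, Rivermont 8, Pinehurst 7, Claybrook 6, Stonebridge 5, Millford 5.
Adams: Oakdale 5, Rivermont 7, Pinehurst 7, Claybrook 6, Stonebridge 5, Millford 6.
Rivermont gets 8 under Jefferson and 7 under Adams.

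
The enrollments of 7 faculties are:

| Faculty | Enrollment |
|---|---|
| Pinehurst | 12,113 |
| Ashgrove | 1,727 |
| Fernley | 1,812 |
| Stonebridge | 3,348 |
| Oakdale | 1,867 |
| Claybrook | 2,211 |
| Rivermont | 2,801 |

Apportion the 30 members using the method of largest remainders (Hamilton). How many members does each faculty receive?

Pinehurst 14, Ashgrove 2, Fernley 2, Stonebridge 4, Oakdale 2, Claybrook 3, Rivermont 3

The standard divisor is 25879/30 ≈ 862.633.
Standard quotas: Pinehurst 14.0419, Ashgrove 2.0020, Fernley 2.1005, Stonebridge 3.8811, Oakdale 2.1643, Claybrook 2.5631, Rivermont 3.2470.
Lower quotas: Pinehurst 14, Ashgrove 2, Fernley 2, Stonebridge 3, Oakdale 2, Claybrook 2, Rivermont 3 (sum 28, leaving 2 seats).
Remainders in descending order: Stonebridge 0.8811, Claybrook 0.5631, Rivermont 0.2470, Oakdale 0.1643, Fernley 0.1005, Pinehurst 0.0419, Ashgrove 0.0020.
Largest remainders: Stonebridge, Claybrook receive the extra seats.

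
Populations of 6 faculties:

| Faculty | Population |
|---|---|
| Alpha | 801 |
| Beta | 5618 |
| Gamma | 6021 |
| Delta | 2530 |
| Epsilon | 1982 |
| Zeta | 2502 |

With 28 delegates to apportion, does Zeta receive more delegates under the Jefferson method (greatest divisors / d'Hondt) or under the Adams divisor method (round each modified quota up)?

Jefferson: Alpha 1, Beta 8, Gamma 9, Delta 4, Epsilon 3, Zeta 3.
Adams: Alpha 1, Beta 8, Gamma 8, Delta 4, Epsilon 3, Zeta 4.
Zeta gets 3 under Jefferson and 4 under Adams.

Adams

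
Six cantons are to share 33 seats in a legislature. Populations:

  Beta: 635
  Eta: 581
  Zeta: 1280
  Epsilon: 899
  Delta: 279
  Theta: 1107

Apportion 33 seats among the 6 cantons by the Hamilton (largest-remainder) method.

Beta: 4, Eta: 4, Zeta: 9, Epsilon: 6, Delta: 2, Theta: 8

The standard divisor is 4781/33 ≈ 144.879.
Standard quotas: Beta 4.383, Eta 4.010, Zeta 8.835, Epsilon 6.205, Delta 1.926, Theta 7.641.
Lower quotas: Beta 4, Eta 4, Zeta 8, Epsilon 6, Delta 1, Theta 7 (sum 30, leaving 3 seats).
Remainders in descending order: Delta 0.926, Zeta 0.835, Theta 0.641, Beta 0.383, Epsilon 0.205, Eta 0.010.
The surplus seats go to Delta, Zeta, Theta.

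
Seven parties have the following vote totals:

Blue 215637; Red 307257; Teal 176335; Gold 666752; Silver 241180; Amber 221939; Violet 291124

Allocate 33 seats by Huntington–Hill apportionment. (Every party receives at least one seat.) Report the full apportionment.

With divisor 64583: modified quotas Blue 3.339, Red 4.758, Teal 2.730, Gold 10.324, Silver 3.734, Amber 3.436, Violet 4.508.
Geometric-mean thresholds: Blue √(3·4)=3.464, Red √(4·5)=4.472, Teal √(2·3)=2.449, Gold √(10·11)=10.488, Silver √(3·4)=3.464, Amber √(3·4)=3.464, Violet √(4·5)=4.472.
Each quota rounded against its threshold gives Blue 3, Red 5, Teal 3, Gold 10, Silver 4, Amber 3, Violet 5 (total 33).

Blue=3; Red=5; Teal=3; Gold=10; Silver=4; Amber=3; Violet=5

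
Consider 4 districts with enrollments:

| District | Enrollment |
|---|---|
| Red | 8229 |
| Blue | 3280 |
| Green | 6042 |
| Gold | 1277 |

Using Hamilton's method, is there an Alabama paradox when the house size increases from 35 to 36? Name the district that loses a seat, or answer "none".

Gold

At 35 seats: Red 15, Blue 6, Green 11, Gold 3.
At 36 seats: Red 16, Blue 6, Green 12, Gold 2.
Gold drops from 3 to 2.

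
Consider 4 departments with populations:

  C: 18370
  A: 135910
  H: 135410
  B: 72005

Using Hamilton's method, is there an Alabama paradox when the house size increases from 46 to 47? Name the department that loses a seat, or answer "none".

C

At 46 seats: C 3, A 17, H 17, B 9.
At 47 seats: C 2, A 18, H 18, B 9.
C drops from 3 to 2.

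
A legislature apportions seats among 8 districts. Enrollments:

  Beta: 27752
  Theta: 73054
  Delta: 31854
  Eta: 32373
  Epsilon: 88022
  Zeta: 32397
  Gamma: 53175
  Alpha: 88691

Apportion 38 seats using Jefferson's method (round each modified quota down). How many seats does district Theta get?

Standard divisor 427318/38 ≈ 11245.211; standard quotas: Beta 2.468, Theta 6.496, Delta 2.833, Eta 2.879, Epsilon 7.828, Zeta 2.881, Gamma 4.729, Alpha 7.887.
Rounding down gives 2, 6, 2, 2, 7, 2, 4, 7 = 32 seats, so the divisor must be adjusted.
With modified divisor 10500: modified quotas Beta 2.643, Theta 6.958, Delta 3.034, Eta 3.083, Epsilon 8.383, Zeta 3.085, Gamma 5.064, Alpha 8.447.
Rounding down: Beta 2, Theta 6, Delta 3, Eta 3, Epsilon 8, Zeta 3, Gamma 5, Alpha 8 (total 38).
Theta receives 6.

6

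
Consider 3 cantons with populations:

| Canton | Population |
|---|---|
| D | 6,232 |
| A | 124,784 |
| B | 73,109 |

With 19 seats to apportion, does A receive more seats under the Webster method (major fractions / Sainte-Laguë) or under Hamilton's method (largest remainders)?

Webster: D 1, A 11, B 7.
Hamilton: D 0, A 12, B 7.
A gets 11 under Webster and 12 under Hamilton.

Hamilton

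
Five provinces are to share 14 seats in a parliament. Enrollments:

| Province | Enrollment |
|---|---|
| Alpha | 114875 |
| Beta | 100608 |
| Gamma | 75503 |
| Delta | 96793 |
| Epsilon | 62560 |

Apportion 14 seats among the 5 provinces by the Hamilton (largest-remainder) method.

Total 450339; standard divisor 450339/14 ≈ 32167.071.
Standard quotas: Alpha 3.5712, Beta 3.1277, Gamma 2.3472, Delta 3.0091, Epsilon 1.9448.
Lower quotas: Alpha 3, Beta 3, Gamma 2, Delta 3, Epsilon 1 (sum 12, leaving 2 seats).
Remainders in descending order: Epsilon 0.9448, Alpha 0.5712, Gamma 0.3472, Beta 0.1277, Delta 0.0091.
Largest remainders: Epsilon, Alpha receive the extra seats.

Alpha 4; Beta 3; Gamma 2; Delta 3; Epsilon 2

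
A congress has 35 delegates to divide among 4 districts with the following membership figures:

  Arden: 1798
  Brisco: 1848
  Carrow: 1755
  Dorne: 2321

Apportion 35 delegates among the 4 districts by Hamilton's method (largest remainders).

Arden: 8, Brisco: 8, Carrow: 8, Dorne: 11

The standard divisor is 7722/35 ≈ 220.629.
Standard quotas: Arden 8.149, Brisco 8.376, Carrow 7.955, Dorne 10.520.
Lower quotas: Arden 8, Brisco 8, Carrow 7, Dorne 10 (sum 33, leaving 2 seats).
Remainders in descending order: Carrow 0.955, Dorne 0.520, Brisco 0.376, Arden 0.149.
Largest remainders: Carrow, Dorne receive the extra seats.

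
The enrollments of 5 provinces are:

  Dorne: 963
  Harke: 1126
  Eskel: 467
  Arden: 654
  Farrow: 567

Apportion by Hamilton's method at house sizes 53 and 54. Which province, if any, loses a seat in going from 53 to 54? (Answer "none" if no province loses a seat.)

At 53 seats: Dorne 13, Harke 16, Eskel 7, Arden 9, Farrow 8.
At 54 seats: Dorne 14, Harke 16, Eskel 7, Arden 9, Farrow 8.
No province's allocation decreased.

none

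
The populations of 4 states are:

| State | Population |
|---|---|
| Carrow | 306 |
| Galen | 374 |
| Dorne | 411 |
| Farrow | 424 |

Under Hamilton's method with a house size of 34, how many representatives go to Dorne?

9

Total 1515; standard divisor 1515/34 ≈ 44.559.
Standard quotas: Carrow 6.867, Galen 8.393, Dorne 9.224, Farrow 9.516.
Lower quotas: Carrow 6, Galen 8, Dorne 9, Farrow 9 (sum 32, leaving 2 seats).
Remainders in descending order: Carrow 0.867, Farrow 0.516, Galen 0.393, Dorne 0.224.
Largest remainders: Carrow, Farrow receive the extra seats.
Dorne receives 9.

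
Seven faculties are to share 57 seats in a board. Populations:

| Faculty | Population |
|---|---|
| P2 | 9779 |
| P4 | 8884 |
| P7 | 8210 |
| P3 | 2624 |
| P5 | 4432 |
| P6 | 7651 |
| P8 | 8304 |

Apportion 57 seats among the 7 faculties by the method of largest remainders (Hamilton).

Total 49884; standard divisor 49884/57 ≈ 875.158.
Standard quotas: P2 11.1740, P4 10.1513, P7 9.3812, P3 2.9983, P5 5.0642, P6 8.7424, P8 9.4886.
Lower quotas: P2 11, P4 10, P7 9, P3 2, P5 5, P6 8, P8 9 (sum 54, leaving 3 seats).
Remainders in descending order: P3 0.9983, P6 0.7424, P8 0.4886, P7 0.3812, P2 0.1740, P4 0.1513, P5 0.0642.
The surplus seats go to P3, P6, P8.

P2 11, P4 10, P7 9, P3 3, P5 5, P6 9, P8 10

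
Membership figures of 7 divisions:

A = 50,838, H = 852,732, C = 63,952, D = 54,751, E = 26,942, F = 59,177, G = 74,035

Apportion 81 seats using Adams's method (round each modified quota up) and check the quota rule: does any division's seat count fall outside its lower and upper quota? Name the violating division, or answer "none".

H

Standard quotas: A 3.483, H 58.415, C 4.381, D 3.751, E 1.846, F 4.054, G 5.072.
Adams allocation: A 4, H 57, C 5, D 4, E 2, F 4, G 5.
H has quota 58.415 (lower 58, upper 59) but receives 57 — outside the quota interval.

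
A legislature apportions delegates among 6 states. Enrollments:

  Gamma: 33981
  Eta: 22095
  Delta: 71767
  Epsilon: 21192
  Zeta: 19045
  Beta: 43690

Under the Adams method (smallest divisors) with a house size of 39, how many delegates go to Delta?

Standard divisor 211770/39 ≈ 5430; standard quotas: Gamma 6.258, Eta 4.069, Delta 13.217, Epsilon 3.903, Zeta 3.507, Beta 8.046.
Rounding up gives 7, 5, 14, 4, 4, 9 = 43 seats, so the divisor must be adjusted.
With modified divisor 5800: modified quotas Gamma 5.859, Eta 3.809, Delta 12.374, Epsilon 3.654, Zeta 3.284, Beta 7.533.
Rounding up: Gamma 6, Eta 4, Delta 13, Epsilon 4, Zeta 4, Beta 8 (total 39).
Delta receives 13.

13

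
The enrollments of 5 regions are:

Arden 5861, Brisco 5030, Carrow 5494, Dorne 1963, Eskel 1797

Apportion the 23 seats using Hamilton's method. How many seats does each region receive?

Total 20145; standard divisor 20145/23 ≈ 875.87.
Standard quotas: Arden 6.6916, Brisco 5.7429, Carrow 6.2726, Dorne 2.2412, Eskel 2.0517.
Lower quotas: Arden 6, Brisco 5, Carrow 6, Dorne 2, Eskel 2 (sum 21, leaving 2 seats).
Remainders in descending order: Brisco 0.7429, Arden 0.6916, Carrow 0.2726, Dorne 0.2412, Eskel 0.0517.
Largest remainders: Brisco, Arden receive the extra seats.

Arden: 7, Brisco: 6, Carrow: 6, Dorne: 2, Eskel: 2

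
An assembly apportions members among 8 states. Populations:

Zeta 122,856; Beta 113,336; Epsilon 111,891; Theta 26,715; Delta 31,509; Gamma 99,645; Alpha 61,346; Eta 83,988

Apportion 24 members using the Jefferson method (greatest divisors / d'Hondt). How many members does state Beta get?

Standard divisor 651286/24 ≈ 27136.917; standard quotas: Zeta 4.527, Beta 4.176, Epsilon 4.123, Theta 0.984, Delta 1.161, Gamma 3.672, Alpha 2.261, Eta 3.095.
Rounding down gives 4, 4, 4, 0, 1, 3, 2, 3 = 21 seats, so the divisor must be adjusted.
With modified divisor 23600: modified quotas Zeta 5.206, Beta 4.802, Epsilon 4.741, Theta 1.132, Delta 1.335, Gamma 4.222, Alpha 2.599, Eta 3.559.
Rounding down: Zeta 5, Beta 4, Epsilon 4, Theta 1, Delta 1, Gamma 4, Alpha 2, Eta 3 (total 24).
Beta receives 4.

4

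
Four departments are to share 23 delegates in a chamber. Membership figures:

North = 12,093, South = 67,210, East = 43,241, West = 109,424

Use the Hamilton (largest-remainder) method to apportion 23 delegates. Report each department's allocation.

Standard divisor: 231968 ÷ 23 ≈ 10085.565.
Standard quotas: North 1.1990, South 6.6640, East 4.2874, West 10.8496.
Lower quotas: North 1, South 6, East 4, West 10 (sum 21, leaving 2 seats).
Remainders in descending order: West 0.8496, South 0.6640, East 0.2874, North 0.1990.
The surplus seats go to West, South.

North: 1; South: 7; East: 4; West: 11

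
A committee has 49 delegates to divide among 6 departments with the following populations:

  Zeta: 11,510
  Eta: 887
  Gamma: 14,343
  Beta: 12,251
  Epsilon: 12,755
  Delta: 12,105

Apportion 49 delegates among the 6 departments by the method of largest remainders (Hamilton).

Zeta=9, Eta=1, Gamma=11, Beta=9, Epsilon=10, Delta=9

Standard divisor: 63851 ÷ 49 ≈ 1303.082.
Standard quotas: Zeta 8.8329, Eta 0.6807, Gamma 11.0070, Beta 9.4016, Epsilon 9.7883, Delta 9.2895.
Lower quotas: Zeta 8, Eta 0, Gamma 11, Beta 9, Epsilon 9, Delta 9 (sum 46, leaving 3 seats).
Remainders in descending order: Zeta 0.8329, Epsilon 0.7883, Eta 0.6807, Beta 0.4016, Delta 0.2895, Gamma 0.0070.
Largest remainders: Zeta, Epsilon, Eta receive the extra seats.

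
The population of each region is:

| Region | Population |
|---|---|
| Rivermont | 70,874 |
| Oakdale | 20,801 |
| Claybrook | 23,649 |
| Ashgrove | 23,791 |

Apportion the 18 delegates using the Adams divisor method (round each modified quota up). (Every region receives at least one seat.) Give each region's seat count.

Standard divisor 139115/18 ≈ 7728.611; standard quotas: Rivermont 9.170, Oakdale 2.691, Claybrook 3.060, Ashgrove 3.078.
Rounding up gives 10, 3, 4, 4 = 21 seats, so the divisor must be adjusted.
With modified divisor 8400: modified quotas Rivermont 8.437, Oakdale 2.476, Claybrook 2.815, Ashgrove 2.832.
Rounding up: Rivermont 9, Oakdale 3, Claybrook 3, Ashgrove 3 (total 18).

Rivermont 9, Oakdale 3, Claybrook 3, Ashgrove 3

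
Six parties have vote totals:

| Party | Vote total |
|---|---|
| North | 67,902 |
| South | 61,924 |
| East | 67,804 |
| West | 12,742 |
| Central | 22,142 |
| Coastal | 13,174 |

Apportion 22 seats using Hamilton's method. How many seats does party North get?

6

The standard divisor is 245688/22 ≈ 11167.636.
Standard quotas: North 6.0802, South 5.5450, East 6.0715, West 1.1410, Central 1.9827, Coastal 1.1797.
Lower quotas: North 6, South 5, East 6, West 1, Central 1, Coastal 1 (sum 20, leaving 2 seats).
Remainders in descending order: Central 0.9827, South 0.5450, Coastal 0.1797, West 0.1410, North 0.0802, East 0.0715.
The surplus seats go to Central, South.
North receives 6.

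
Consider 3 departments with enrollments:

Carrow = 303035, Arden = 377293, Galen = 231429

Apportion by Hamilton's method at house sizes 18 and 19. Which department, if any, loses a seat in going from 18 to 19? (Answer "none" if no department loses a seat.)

none

At 18 seats: Carrow 6, Arden 7, Galen 5.
At 19 seats: Carrow 6, Arden 8, Galen 5.
No department's allocation decreased.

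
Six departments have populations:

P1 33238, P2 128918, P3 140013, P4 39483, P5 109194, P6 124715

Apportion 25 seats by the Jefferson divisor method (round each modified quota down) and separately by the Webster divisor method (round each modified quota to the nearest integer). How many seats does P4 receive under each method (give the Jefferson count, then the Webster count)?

1 and 2

Jefferson: P1 1, P2 6, P3 6, P4 1, P5 5, P6 6.
Webster: P1 1, P2 6, P3 6, P4 2, P5 5, P6 5.
P4 gets 1 under Jefferson and 2 under Webster.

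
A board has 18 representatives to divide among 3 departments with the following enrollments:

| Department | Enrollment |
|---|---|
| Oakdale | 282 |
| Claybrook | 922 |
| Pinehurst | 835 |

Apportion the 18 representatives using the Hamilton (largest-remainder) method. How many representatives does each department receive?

Oakdale=3, Claybrook=8, Pinehurst=7

Total 2039; standard divisor 2039/18 ≈ 113.278.
Standard quotas: Oakdale 2.489, Claybrook 8.139, Pinehurst 7.371.
Lower quotas: Oakdale 2, Claybrook 8, Pinehurst 7 (sum 17, leaving 1 seat).
Remainders in descending order: Oakdale 0.489, Pinehurst 0.371, Claybrook 0.139.
The surplus seat goes to Oakdale.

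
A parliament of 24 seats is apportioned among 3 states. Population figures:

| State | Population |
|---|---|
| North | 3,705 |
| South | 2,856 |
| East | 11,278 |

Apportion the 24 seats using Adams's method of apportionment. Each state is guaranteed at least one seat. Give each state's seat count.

Standard divisor 17839/24 ≈ 743.292; standard quotas: North 4.985, South 3.842, East 15.173.
Rounding up gives 5, 4, 16 = 25 seats, so the divisor must be adjusted.
With modified divisor 800: modified quotas North 4.631, South 3.570, East 14.098.
Rounding up: North 5, South 4, East 15 (total 24).

North=5, South=4, East=15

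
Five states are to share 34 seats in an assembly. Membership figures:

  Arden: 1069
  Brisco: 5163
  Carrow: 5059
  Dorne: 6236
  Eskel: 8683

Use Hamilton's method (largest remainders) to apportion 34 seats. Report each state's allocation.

Arden: 1; Brisco: 7; Carrow: 7; Dorne: 8; Eskel: 11

Total 26210; standard divisor 26210/34 ≈ 770.882.
Standard quotas: Arden 1.3867, Brisco 6.6975, Carrow 6.5626, Dorne 8.0894, Eskel 11.2637.
Lower quotas: Arden 1, Brisco 6, Carrow 6, Dorne 8, Eskel 11 (sum 32, leaving 2 seats).
Remainders in descending order: Brisco 0.6975, Carrow 0.5626, Arden 0.3867, Eskel 0.2637, Dorne 0.0894.
The surplus seats go to Brisco, Carrow.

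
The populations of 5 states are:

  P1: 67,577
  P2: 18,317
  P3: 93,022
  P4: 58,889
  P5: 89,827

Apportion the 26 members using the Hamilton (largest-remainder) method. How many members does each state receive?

The standard divisor is 327632/26 ≈ 12601.231.
Standard quotas: P1 5.3627, P2 1.4536, P3 7.3820, P4 4.6733, P5 7.1284.
Lower quotas: P1 5, P2 1, P3 7, P4 4, P5 7 (sum 24, leaving 2 seats).
Remainders in descending order: P4 0.6733, P2 0.4536, P3 0.3820, P1 0.3627, P5 0.1284.
Largest remainders: P4, P2 receive the extra seats.

P1 5, P2 2, P3 7, P4 5, P5 7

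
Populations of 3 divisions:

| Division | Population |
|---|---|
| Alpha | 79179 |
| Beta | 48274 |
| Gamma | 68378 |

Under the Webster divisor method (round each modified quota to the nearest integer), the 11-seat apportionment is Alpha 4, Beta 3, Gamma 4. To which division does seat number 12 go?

Alpha

Priority for the next seat is population ÷ (current seats + 0.5).
Priorities: Alpha 17595.333, Beta 13792.571, Gamma 15195.111.
Highest priority: Alpha.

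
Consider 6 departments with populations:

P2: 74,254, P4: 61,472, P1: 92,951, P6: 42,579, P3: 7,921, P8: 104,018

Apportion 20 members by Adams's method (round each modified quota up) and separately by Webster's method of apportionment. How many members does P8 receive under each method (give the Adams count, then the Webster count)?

Adams: P2 4, P4 3, P1 5, P6 2, P3 1, P8 5.
Webster: P2 4, P4 3, P1 5, P6 2, P3 0, P8 6.
P8 gets 5 under Adams and 6 under Webster.

5 and 6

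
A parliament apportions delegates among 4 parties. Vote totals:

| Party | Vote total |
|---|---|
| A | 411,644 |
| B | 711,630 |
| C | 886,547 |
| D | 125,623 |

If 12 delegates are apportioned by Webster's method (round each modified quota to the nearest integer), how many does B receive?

Standard divisor 2135444/12 ≈ 177953.667; standard quotas: A 2.313, B 3.999, C 4.982, D 0.706.
Rounding to the nearest integer gives A 2, B 4, C 5, D 1 — total 12, matching the house size, so no adjustment is needed.
B receives 4.

4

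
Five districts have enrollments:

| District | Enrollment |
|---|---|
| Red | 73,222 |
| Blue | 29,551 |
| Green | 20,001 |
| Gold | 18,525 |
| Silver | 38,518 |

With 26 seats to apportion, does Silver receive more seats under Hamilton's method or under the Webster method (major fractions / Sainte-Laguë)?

Hamilton: Red 11, Blue 4, Green 3, Gold 3, Silver 5.
Webster: Red 10, Blue 4, Green 3, Gold 3, Silver 6.
Silver gets 5 under Hamilton and 6 under Webster.

Webster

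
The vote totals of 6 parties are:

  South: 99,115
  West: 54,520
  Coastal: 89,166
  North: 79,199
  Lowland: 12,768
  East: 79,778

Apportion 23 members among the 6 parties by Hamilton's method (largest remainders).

South: 6; West: 3; Coastal: 5; North: 4; Lowland: 1; East: 4

Standard divisor: 414546 ÷ 23 ≈ 18023.739.
Standard quotas: South 5.4991, West 3.0249, Coastal 4.9471, North 4.3941, Lowland 0.7084, East 4.4263.
Lower quotas: South 5, West 3, Coastal 4, North 4, Lowland 0, East 4 (sum 20, leaving 3 seats).
Remainders in descending order: Coastal 0.9471, Lowland 0.7084, South 0.4991, East 0.4263, North 0.3941, West 0.0249.
Largest remainders: Coastal, Lowland, South receive the extra seats.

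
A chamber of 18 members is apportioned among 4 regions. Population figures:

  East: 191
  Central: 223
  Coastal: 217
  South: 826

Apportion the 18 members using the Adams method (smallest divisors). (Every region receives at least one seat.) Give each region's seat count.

Standard divisor 1457/18 ≈ 80.944; standard quotas: East 2.360, Central 2.755, Coastal 2.681, South 10.205.
Rounding up gives 3, 3, 3, 11 = 20 seats, so the divisor must be adjusted.
With modified divisor 94: modified quotas East 2.032, Central 2.372, Coastal 2.309, South 8.787.
Rounding up: East 3, Central 3, Coastal 3, South 9 (total 18).

East=3, Central=3, Coastal=3, South=9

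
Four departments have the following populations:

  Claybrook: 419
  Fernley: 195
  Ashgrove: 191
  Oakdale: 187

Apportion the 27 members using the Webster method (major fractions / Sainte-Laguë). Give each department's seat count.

Claybrook 12; Fernley 5; Ashgrove 5; Oakdale 5

Standard divisor 992/27 ≈ 36.741; standard quotas: Claybrook 11.404, Fernley 5.307, Ashgrove 5.199, Oakdale 5.090.
Rounding to the nearest integer gives 11, 5, 5, 5 = 26 seats, so the divisor must be adjusted.
With modified divisor 36: modified quotas Claybrook 11.639, Fernley 5.417, Ashgrove 5.306, Oakdale 5.194.
Rounding to the nearest integer: Claybrook 12, Fernley 5, Ashgrove 5, Oakdale 5 (total 27).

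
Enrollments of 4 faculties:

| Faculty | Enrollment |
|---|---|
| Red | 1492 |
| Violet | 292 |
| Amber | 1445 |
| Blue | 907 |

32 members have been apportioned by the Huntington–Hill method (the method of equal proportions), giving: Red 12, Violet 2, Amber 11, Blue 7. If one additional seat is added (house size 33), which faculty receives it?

Amber

Priority for the next seat is population ÷ (√(s·(s+1))).
Priorities: Red 119.456, Violet 119.209, Amber 125.771, Blue 121.203.
Highest priority: Amber.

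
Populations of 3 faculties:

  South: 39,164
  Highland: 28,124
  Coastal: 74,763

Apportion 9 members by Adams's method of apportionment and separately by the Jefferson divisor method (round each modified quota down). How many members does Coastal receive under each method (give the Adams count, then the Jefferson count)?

Adams: South 3, Highland 2, Coastal 4.
Jefferson: South 2, Highland 2, Coastal 5.
Coastal gets 4 under Adams and 5 under Jefferson.

4 and 5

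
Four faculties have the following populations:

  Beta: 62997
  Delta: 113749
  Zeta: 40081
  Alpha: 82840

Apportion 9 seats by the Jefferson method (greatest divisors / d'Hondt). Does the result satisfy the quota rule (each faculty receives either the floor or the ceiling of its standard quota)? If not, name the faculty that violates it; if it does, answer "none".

Standard quotas: Beta 1.892, Delta 3.416, Zeta 1.204, Alpha 2.488.
Jefferson allocation: Beta 2, Delta 4, Zeta 1, Alpha 2.
Every allocation lies between the lower and upper quota.

none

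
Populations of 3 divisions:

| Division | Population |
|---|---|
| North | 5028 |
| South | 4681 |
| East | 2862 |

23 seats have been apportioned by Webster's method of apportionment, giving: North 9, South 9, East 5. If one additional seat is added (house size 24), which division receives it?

Priority for the next seat is population ÷ (current seats + 0.5).
Priorities: North 529.263, South 492.737, East 520.364.
Highest priority: North.

North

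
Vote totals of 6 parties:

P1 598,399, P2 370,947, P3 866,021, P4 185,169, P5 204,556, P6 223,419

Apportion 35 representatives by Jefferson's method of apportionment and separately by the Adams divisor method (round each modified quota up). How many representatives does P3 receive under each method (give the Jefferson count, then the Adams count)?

Jefferson: P1 9, P2 5, P3 13, P4 2, P5 3, P6 3.
Adams: P1 9, P2 5, P3 12, P4 3, P5 3, P6 3.
P3 gets 13 under Jefferson and 12 under Adams.

13 and 12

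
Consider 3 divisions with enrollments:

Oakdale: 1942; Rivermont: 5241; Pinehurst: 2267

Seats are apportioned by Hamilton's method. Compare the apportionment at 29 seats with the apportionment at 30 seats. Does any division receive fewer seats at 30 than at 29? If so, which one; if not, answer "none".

At 29 seats: Oakdale 6, Rivermont 16, Pinehurst 7.
At 30 seats: Oakdale 6, Rivermont 17, Pinehurst 7.
No division's allocation decreased.

none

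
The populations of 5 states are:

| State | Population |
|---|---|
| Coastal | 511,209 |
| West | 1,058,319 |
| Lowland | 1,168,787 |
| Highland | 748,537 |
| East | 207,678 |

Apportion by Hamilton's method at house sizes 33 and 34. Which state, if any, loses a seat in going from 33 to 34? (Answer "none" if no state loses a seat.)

At 33 seats: Coastal 5, West 9, Lowland 10, Highland 7, East 2.
At 34 seats: Coastal 4, West 10, Lowland 11, Highland 7, East 2.
Coastal drops from 5 to 4.

Coastal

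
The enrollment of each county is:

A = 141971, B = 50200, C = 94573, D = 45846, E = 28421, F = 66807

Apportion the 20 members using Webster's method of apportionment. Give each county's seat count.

Standard divisor 427818/20 ≈ 21390.9; standard quotas: A 6.637, B 2.347, C 4.421, D 2.143, E 1.329, F 3.123.
Rounding to the nearest integer gives 7, 2, 4, 2, 1, 3 = 19 seats, so the divisor must be adjusted.
With modified divisor 20500: modified quotas A 6.925, B 2.449, C 4.613, D 2.236, E 1.386, F 3.259.
Rounding to the nearest integer: A 7, B 2, C 5, D 2, E 1, F 3 (total 20).

A 7, B 2, C 5, D 2, E 1, F 3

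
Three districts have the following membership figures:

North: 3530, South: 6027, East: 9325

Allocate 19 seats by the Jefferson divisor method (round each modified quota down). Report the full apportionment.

Standard divisor 18882/19 ≈ 993.789; standard quotas: North 3.552, South 6.065, East 9.383.
Rounding down gives 3, 6, 9 = 18 seats, so the divisor must be adjusted.
With modified divisor 900: modified quotas North 3.922, South 6.697, East 10.361.
Rounding down: North 3, South 6, East 10 (total 19).

North 3, South 6, East 10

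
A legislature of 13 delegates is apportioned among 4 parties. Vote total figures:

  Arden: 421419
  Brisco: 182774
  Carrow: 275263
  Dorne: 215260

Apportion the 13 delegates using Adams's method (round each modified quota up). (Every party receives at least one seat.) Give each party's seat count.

Standard divisor 1094716/13 ≈ 84208.923; standard quotas: Arden 5.004, Brisco 2.170, Carrow 3.269, Dorne 2.556.
Rounding up gives 6, 3, 4, 3 = 16 seats, so the divisor must be adjusted.
With modified divisor 98600: modified quotas Arden 4.274, Brisco 1.854, Carrow 2.792, Dorne 2.183.
Rounding up: Arden 5, Brisco 2, Carrow 3, Dorne 3 (total 13).

Arden: 5, Brisco: 2, Carrow: 3, Dorne: 3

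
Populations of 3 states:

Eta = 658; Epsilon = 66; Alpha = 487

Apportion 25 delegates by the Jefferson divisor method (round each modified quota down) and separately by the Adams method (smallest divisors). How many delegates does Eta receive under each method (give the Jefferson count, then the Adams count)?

14 and 13

Jefferson: Eta 14, Epsilon 1, Alpha 10.
Adams: Eta 13, Epsilon 2, Alpha 10.
Eta gets 14 under Jefferson and 13 under Adams.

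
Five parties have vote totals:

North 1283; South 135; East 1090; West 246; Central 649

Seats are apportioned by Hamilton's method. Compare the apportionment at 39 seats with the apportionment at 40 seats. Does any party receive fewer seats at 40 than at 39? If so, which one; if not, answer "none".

South

At 39 seats: North 15, South 2, East 12, West 3, Central 7.
At 40 seats: North 15, South 1, East 13, West 3, Central 8.
South drops from 2 to 1.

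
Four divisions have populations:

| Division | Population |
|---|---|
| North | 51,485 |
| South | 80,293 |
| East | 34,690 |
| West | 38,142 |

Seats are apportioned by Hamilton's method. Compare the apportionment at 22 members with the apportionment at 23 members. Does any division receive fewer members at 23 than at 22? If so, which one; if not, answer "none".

At 22 seats: North 5, South 9, East 4, West 4.
At 23 seats: North 6, South 9, East 4, West 4.
No division's allocation decreased.

none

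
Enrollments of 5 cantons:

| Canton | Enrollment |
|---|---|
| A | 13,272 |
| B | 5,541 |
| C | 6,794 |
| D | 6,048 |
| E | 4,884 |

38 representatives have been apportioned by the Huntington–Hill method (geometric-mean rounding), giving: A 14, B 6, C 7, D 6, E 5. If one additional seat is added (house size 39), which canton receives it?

D

Priority for the next seat is population ÷ (√(s·(s+1))).
Priorities: A 915.855, B 854.995, C 907.886, D 933.227, E 891.692.
Highest priority: D.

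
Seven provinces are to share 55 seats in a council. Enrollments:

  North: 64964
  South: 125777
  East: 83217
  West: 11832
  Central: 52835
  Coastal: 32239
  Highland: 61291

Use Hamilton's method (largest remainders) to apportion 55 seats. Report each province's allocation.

North: 8; South: 16; East: 11; West: 1; Central: 7; Coastal: 4; Highland: 8

Standard divisor: 432155 ÷ 55 ≈ 7857.364.
Standard quotas: North 8.2679, South 16.0075, East 10.5910, West 1.5058, Central 6.7243, Coastal 4.1030, Highland 7.8005.
Lower quotas: North 8, South 16, East 10, West 1, Central 6, Coastal 4, Highland 7 (sum 52, leaving 3 seats).
Remainders in descending order: Highland 0.8005, Central 0.7243, East 0.5910, West 0.5058, North 0.2679, Coastal 0.1030, South 0.0075.
Largest remainders: Highland, Central, East receive the extra seats.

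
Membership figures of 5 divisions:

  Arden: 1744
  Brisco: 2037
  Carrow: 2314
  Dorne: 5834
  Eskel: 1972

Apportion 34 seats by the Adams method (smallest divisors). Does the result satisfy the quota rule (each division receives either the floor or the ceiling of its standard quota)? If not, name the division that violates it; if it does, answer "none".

none

Standard quotas: Arden 4.266, Brisco 4.982, Carrow 5.660, Dorne 14.269, Eskel 4.823.
Adams allocation: Arden 4, Brisco 5, Carrow 6, Dorne 14, Eskel 5.
Every allocation lies between the lower and upper quota.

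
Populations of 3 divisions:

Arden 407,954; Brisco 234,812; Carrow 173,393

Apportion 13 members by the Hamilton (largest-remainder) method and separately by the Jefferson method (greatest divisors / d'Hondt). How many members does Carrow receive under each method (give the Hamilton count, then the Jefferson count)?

Hamilton: Arden 6, Brisco 4, Carrow 3.
Jefferson: Arden 7, Brisco 4, Carrow 2.
Carrow gets 3 under Hamilton and 2 under Jefferson.

3 and 2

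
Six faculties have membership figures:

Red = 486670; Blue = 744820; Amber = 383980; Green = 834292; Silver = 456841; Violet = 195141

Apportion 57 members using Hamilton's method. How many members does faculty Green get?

Standard divisor: 3101744 ÷ 57 ≈ 54416.561.
Standard quotas: Red 8.9434, Blue 13.6874, Amber 7.0563, Green 15.3316, Silver 8.3953, Violet 3.5861.
Lower quotas: Red 8, Blue 13, Amber 7, Green 15, Silver 8, Violet 3 (sum 54, leaving 3 seats).
Remainders in descending order: Red 0.9434, Blue 0.6874, Violet 0.5861, Silver 0.3953, Green 0.3316, Amber 0.0563.
The surplus seats go to Red, Blue, Violet.
Green receives 15.

15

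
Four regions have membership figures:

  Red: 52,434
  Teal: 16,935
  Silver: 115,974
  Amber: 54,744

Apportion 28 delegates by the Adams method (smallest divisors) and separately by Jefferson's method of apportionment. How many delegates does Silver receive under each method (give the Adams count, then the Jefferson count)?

13 and 14

Adams: Red 6, Teal 2, Silver 13, Amber 7.
Jefferson: Red 6, Teal 2, Silver 14, Amber 6.
Silver gets 13 under Adams and 14 under Jefferson.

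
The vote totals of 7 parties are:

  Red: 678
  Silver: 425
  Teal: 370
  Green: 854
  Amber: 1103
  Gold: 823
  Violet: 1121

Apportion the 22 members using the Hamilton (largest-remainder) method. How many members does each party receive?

Red 3, Silver 2, Teal 1, Green 3, Amber 5, Gold 3, Violet 5

The standard divisor is 5374/22 ≈ 244.273.
Standard quotas: Red 2.776, Silver 1.740, Teal 1.515, Green 3.496, Amber 4.515, Gold 3.369, Violet 4.589.
Lower quotas: Red 2, Silver 1, Teal 1, Green 3, Amber 4, Gold 3, Violet 4 (sum 18, leaving 4 seats).
Remainders in descending order: Red 0.776, Silver 0.740, Violet 0.589, Amber 0.515, Teal 0.515, Green 0.496, Gold 0.369.
The surplus seats go to Red, Silver, Violet, Amber.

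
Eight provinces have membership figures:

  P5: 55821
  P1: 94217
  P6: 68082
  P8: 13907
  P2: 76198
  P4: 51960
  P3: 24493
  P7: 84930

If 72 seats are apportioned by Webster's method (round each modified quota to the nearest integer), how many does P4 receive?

Standard divisor 469608/72 ≈ 6522.333; standard quotas: P5 8.558, P1 14.445, P6 10.438, P8 2.132, P2 11.683, P4 7.966, P3 3.755, P7 13.021.
Rounding to the nearest integer gives P5 9, P1 14, P6 10, P8 2, P2 12, P4 8, P3 4, P7 13 — total 72, matching the house size, so no adjustment is needed.
P4 receives 8.

8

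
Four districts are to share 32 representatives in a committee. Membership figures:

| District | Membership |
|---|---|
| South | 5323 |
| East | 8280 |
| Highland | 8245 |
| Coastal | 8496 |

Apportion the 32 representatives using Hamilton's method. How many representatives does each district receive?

South=5, East=9, Highland=9, Coastal=9

Total 30344; standard divisor 30344/32 ≈ 948.25.
Standard quotas: South 5.6135, East 8.7319, Highland 8.6950, Coastal 8.9597.
Lower quotas: South 5, East 8, Highland 8, Coastal 8 (sum 29, leaving 3 seats).
Remainders in descending order: Coastal 0.9597, East 0.7319, Highland 0.6950, South 0.6135.
The surplus seats go to Coastal, East, Highland.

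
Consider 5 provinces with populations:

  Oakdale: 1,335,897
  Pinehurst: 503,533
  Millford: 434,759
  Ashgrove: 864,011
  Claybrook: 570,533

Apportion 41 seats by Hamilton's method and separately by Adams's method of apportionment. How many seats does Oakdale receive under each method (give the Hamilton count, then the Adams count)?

Hamilton: Oakdale 15, Pinehurst 6, Millford 5, Ashgrove 9, Claybrook 6.
Adams: Oakdale 14, Pinehurst 6, Millford 5, Ashgrove 10, Claybrook 6.
Oakdale gets 15 under Hamilton and 14 under Adams.

15 and 14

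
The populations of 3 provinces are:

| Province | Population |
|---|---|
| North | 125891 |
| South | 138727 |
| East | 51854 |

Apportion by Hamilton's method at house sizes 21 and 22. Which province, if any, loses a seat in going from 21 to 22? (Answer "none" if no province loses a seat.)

East

At 21 seats: North 8, South 9, East 4.
At 22 seats: North 9, South 10, East 3.
East drops from 4 to 3.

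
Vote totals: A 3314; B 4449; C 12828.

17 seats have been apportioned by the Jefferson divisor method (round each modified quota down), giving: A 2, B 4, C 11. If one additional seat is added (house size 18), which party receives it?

Priority for the next seat is population ÷ (current seats + 1).
Priorities: A 1104.667, B 889.800, C 1069.000.
Highest priority: A.

A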